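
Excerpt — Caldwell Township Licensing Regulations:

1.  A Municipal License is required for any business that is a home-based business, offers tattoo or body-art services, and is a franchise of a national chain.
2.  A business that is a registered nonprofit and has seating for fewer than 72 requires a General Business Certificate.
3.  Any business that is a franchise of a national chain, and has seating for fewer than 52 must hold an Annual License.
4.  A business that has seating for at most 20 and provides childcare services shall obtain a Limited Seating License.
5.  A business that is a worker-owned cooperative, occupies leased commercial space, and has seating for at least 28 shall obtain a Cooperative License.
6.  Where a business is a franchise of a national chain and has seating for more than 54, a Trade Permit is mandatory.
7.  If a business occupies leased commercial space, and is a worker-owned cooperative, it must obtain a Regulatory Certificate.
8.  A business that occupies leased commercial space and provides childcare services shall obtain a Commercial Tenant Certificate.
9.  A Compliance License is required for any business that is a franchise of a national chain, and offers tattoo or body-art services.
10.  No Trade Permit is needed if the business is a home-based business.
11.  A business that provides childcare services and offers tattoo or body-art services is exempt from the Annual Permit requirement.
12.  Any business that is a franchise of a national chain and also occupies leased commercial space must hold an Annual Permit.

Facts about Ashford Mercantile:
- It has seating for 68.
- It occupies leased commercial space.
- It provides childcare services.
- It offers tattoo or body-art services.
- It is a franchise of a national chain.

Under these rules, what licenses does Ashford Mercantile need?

1. occupies leased commercial space (not: is a home-based business); offers tattoo or body-art services; is a franchise of a national chain → Municipal License not required.
2. is a franchise of a national chain (not: is a registered nonprofit); seating 68 < 72 → General Business Certificate not required.
3. is a franchise of a national chain; seating 68 ≥ 52 → Annual License not required.
4. seating 68 > 20; provides childcare services → Limited Seating License not required.
5. is a franchise of a national chain (not: is a worker-owned cooperative); occupies leased commercial space; seating 68 ≥ 28 → Cooperative License not required.
6. is a franchise of a national chain; seating 68 > 54 → Trade Permit required.
7. occupies leased commercial space; is a franchise of a national chain (not: is a worker-owned cooperative) → Regulatory Certificate not required.
8. occupies leased commercial space; provides childcare services → Commercial Tenant Certificate required.
9. is a franchise of a national chain; offers tattoo or body-art services → Compliance License required.
10. occupies leased commercial space (not: is a home-based business) → Trade Permit exemption does not apply.
11. provides childcare services; offers tattoo or body-art services → exempt from Annual Permit.
12. is a franchise of a national chain; occupies leased commercial space → Annual Permit required.

Commercial Tenant Certificate, Compliance License, Trade Permit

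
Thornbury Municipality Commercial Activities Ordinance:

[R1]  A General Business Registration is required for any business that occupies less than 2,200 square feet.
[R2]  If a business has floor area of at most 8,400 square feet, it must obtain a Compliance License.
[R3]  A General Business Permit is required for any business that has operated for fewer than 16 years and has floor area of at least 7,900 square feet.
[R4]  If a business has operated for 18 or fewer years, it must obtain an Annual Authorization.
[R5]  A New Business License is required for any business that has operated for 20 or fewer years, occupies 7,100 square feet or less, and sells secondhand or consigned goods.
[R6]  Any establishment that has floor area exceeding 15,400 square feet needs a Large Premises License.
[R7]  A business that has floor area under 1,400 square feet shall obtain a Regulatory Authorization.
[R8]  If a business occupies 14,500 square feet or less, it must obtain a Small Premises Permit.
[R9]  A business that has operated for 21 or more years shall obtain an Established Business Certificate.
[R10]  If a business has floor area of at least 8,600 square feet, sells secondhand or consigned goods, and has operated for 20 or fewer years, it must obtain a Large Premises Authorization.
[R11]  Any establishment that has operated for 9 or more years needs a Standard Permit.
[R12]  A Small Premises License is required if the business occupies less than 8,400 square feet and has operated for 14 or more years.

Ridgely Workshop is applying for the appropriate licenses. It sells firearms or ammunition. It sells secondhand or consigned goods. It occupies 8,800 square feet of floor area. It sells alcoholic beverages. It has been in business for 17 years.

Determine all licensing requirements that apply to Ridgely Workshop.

[R1] floor area 8,800 square feet ≥ 2,200 square feet → General Business Registration not required.
[R2] floor area 8,800 square feet > 8,400 square feet → Compliance License not required.
[R3] years in business 17 ≥ 16; floor area 8,800 square feet ≥ 7,900 square feet → General Business Permit not required.
[R4] years in business 17 ≤ 18 → Annual Authorization required.
[R5] years in business 17 ≤ 20; floor area 8,800 square feet > 7,100 square feet; sells secondhand or consigned goods → New Business License not required.
[R6] floor area 8,800 square feet ≤ 15,400 square feet → Large Premises License not required.
[R7] floor area 8,800 square feet ≥ 1,400 square feet → Regulatory Authorization not required.
[R8] floor area 8,800 square feet ≤ 14,500 square feet → Small Premises Permit required.
[R9] years in business 17 < 21 → Established Business Certificate not required.
[R10] floor area 8,800 square feet ≥ 8,600 square feet; sells secondhand or consigned goods; years in business 17 ≤ 20 → Large Premises Authorization required.
[R11] years in business 17 ≥ 9 → Standard Permit required.
[R12] floor area 8,800 square feet ≥ 8,400 square feet; years in business 17 ≥ 14 → Small Premises License not required.

Annual Authorization, Large Premises Authorization, Small Premises Permit, Standard Permit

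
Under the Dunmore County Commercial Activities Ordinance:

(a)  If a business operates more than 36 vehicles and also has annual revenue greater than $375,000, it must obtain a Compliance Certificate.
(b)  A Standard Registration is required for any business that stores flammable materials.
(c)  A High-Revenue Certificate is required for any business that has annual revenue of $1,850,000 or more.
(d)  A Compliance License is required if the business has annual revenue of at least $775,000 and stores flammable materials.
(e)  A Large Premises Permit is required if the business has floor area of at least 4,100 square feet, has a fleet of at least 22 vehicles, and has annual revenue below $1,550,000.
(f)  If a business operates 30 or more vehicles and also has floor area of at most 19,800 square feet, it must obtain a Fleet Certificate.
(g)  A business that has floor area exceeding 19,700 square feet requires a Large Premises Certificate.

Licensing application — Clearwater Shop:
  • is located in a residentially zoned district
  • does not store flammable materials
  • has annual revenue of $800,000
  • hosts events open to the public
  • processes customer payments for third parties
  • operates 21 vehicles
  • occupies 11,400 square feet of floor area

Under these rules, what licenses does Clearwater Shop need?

None

(a) vehicles 21 ≤ 36; revenue $800,000 > $375,000 → Compliance Certificate not required.
(b) does not store flammable materials → Standard Registration not required.
(c) revenue $800,000 < $1,850,000 → High-Revenue Certificate not required.
(d) revenue $800,000 ≥ $775,000; does not store flammable materials → Compliance License not required.
(e) floor area 11,400 square feet ≥ 4,100 square feet; vehicles 21 < 22; revenue $800,000 < $1,550,000 → Large Premises Permit not required.
(f) vehicles 21 < 30; floor area 11,400 square feet ≤ 19,800 square feet → Fleet Certificate not required.
(g) floor area 11,400 square feet ≤ 19,700 square feet → Large Premises Certificate not required.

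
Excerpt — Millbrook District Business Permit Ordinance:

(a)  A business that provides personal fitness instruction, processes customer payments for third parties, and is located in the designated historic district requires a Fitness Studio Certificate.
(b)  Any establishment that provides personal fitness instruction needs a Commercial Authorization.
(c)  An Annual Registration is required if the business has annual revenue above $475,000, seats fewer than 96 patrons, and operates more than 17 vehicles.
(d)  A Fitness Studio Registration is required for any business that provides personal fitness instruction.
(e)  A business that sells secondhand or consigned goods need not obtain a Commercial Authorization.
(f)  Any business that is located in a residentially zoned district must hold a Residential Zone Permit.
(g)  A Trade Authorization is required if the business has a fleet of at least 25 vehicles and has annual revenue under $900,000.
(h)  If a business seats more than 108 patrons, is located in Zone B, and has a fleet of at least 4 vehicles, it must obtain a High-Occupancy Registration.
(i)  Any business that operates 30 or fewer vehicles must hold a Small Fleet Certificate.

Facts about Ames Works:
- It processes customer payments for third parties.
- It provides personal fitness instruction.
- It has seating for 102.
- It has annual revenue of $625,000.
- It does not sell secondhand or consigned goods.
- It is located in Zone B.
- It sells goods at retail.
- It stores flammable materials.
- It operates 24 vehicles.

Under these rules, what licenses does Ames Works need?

Commercial Authorization, Fitness Studio Registration, Small Fleet Certificate

(a) provides personal fitness instruction; processes customer payments for third parties; is located in Zone B (not: is located in the designated historic district) → Fitness Studio Certificate not required.
(b) provides personal fitness instruction → Commercial Authorization required.
(c) revenue $625,000 > $475,000; seating 102 ≥ 96; vehicles 24 > 17 → Annual Registration not required.
(d) provides personal fitness instruction → Fitness Studio Registration required.
(e) does not sell secondhand or consigned goods → Commercial Authorization exemption does not apply.
(f) is located in Zone B (not: is located in a residentially zoned district) → Residential Zone Permit not required.
(g) vehicles 24 < 25; revenue $625,000 < $900,000 → Trade Authorization not required.
(h) seating 102 ≤ 108; is located in Zone B; vehicles 24 ≥ 4 → High-Occupancy Registration not required.
(i) vehicles 24 ≤ 30 → Small Fleet Certificate required.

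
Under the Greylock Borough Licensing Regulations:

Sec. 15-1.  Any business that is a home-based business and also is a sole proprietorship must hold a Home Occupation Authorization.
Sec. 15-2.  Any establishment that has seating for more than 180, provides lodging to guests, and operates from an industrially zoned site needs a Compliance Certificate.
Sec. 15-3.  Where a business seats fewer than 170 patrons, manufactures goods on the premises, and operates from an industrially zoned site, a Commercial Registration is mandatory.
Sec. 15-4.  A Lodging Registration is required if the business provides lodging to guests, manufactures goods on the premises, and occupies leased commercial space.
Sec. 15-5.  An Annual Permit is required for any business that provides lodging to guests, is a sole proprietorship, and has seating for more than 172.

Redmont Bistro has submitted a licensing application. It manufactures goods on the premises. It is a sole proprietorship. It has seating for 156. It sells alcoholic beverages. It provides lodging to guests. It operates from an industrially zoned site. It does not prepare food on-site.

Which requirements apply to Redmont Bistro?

Sec. 15-1. operates from an industrially zoned site (not: is a home-based business); is a sole proprietorship → Home Occupation Authorization not required.
Sec. 15-2. seating 156 ≤ 180; provides lodging to guests; operates from an industrially zoned site → Compliance Certificate not required.
Sec. 15-3. seating 156 < 170; manufactures goods on the premises; operates from an industrially zoned site → Commercial Registration required.
Sec. 15-4. provides lodging to guests; manufactures goods on the premises; operates from an industrially zoned site (not: occupies leased commercial space) → Lodging Registration not required.
Sec. 15-5. provides lodging to guests; is a sole proprietorship; seating 156 ≤ 172 → Annual Permit not required.

Commercial Registration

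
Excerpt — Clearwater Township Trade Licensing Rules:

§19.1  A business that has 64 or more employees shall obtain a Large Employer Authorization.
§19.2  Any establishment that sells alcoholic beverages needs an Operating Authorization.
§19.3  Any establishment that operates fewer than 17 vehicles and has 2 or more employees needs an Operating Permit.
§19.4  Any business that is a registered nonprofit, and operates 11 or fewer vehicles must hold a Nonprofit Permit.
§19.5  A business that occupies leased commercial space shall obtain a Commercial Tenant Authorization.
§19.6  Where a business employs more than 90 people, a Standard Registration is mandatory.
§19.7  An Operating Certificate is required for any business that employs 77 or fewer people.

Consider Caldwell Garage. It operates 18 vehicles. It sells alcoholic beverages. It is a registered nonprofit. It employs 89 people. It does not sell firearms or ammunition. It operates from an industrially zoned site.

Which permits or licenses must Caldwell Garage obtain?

Large Employer Authorization, Operating Authorization

§19.1 employees 89 ≥ 64 → Large Employer Authorization required.
§19.2 sells alcoholic beverages → Operating Authorization required.
§19.3 vehicles 18 ≥ 17; employees 89 ≥ 2 → Operating Permit not required.
§19.4 is a registered nonprofit; vehicles 18 > 11 → Nonprofit Permit not required.
§19.5 operates from an industrially zoned site (not: occupies leased commercial space) → Commercial Tenant Authorization not required.
§19.6 employees 89 ≤ 90 → Standard Registration not required.
§19.7 employees 89 > 77 → Operating Certificate not required.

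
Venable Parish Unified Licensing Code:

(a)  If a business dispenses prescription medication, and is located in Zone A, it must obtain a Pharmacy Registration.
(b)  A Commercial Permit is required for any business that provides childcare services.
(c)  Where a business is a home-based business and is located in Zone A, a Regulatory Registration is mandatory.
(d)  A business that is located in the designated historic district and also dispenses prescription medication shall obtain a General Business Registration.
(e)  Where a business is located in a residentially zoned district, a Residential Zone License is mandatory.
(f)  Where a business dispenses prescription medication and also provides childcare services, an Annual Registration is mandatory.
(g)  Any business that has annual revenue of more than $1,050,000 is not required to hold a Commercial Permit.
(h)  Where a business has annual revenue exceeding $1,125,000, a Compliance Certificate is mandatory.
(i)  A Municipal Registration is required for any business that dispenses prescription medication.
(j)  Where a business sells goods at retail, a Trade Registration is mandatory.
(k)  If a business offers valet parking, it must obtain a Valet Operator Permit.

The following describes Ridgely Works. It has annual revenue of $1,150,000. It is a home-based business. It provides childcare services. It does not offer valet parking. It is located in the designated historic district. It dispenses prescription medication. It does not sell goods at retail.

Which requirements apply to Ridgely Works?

Annual Registration, Compliance Certificate, General Business Registration, Municipal Registration

(a) dispenses prescription medication; is located in the designated historic district (not: is located in Zone A) → Pharmacy Registration not required.
(b) provides childcare services → Commercial Permit required.
(c) is a home-based business; is located in the designated historic district (not: is located in Zone A) → Regulatory Registration not required.
(d) is located in the designated historic district; dispenses prescription medication → General Business Registration required.
(e) is located in the designated historic district (not: is located in a residentially zoned district) → Residential Zone License not required.
(f) dispenses prescription medication; provides childcare services → Annual Registration required.
(g) revenue $1,150,000 > $1,050,000 → exempt from Commercial Permit.
(h) revenue $1,150,000 > $1,125,000 → Compliance Certificate required.
(i) dispenses prescription medication → Municipal Registration required.
(j) does not sell goods at retail → Trade Registration not required.
(k) does not offer valet parking → Valet Operator Permit not required.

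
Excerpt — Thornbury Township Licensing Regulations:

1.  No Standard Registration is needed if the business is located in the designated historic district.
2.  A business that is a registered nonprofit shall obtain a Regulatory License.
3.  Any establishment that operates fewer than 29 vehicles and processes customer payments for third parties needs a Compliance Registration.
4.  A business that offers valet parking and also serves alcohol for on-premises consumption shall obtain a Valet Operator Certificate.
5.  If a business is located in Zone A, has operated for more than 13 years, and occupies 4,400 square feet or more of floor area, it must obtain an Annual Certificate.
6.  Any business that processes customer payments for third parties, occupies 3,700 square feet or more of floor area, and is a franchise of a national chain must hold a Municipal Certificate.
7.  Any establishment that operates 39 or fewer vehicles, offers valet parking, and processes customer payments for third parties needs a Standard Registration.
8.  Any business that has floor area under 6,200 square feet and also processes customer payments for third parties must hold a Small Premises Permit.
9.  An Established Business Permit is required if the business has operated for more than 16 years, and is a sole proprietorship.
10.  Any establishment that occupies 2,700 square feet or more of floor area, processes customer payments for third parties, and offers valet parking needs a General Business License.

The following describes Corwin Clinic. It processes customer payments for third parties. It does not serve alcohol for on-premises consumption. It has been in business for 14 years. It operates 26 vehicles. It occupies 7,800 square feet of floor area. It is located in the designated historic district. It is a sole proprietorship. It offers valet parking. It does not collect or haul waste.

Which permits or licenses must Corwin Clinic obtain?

1. is located in the designated historic district → exempt from Standard Registration.
2. is a sole proprietorship (not: is a registered nonprofit) → Regulatory License not required.
3. vehicles 26 < 29; processes customer payments for third parties → Compliance Registration required.
4. offers valet parking; does not serve alcohol for on-premises consumption → Valet Operator Certificate not required.
5. is located in the designated historic district (not: is located in Zone A); years in business 14 > 13; floor area 7,800 square feet ≥ 4,400 square feet → Annual Certificate not required.
6. processes customer payments for third parties; floor area 7,800 square feet ≥ 3,700 square feet; is a sole proprietorship (not: is a franchise of a national chain) → Municipal Certificate not required.
7. vehicles 26 ≤ 39; offers valet parking; processes customer payments for third parties → Standard Registration required.
8. floor area 7,800 square feet ≥ 6,200 square feet; processes customer payments for third parties → Small Premises Permit not required.
9. years in business 14 ≤ 16; is a sole proprietorship → Established Business Permit not required.
10. floor area 7,800 square feet ≥ 2,700 square feet; processes customer payments for third parties; offers valet parking → General Business License required.

Compliance Registration, General Business License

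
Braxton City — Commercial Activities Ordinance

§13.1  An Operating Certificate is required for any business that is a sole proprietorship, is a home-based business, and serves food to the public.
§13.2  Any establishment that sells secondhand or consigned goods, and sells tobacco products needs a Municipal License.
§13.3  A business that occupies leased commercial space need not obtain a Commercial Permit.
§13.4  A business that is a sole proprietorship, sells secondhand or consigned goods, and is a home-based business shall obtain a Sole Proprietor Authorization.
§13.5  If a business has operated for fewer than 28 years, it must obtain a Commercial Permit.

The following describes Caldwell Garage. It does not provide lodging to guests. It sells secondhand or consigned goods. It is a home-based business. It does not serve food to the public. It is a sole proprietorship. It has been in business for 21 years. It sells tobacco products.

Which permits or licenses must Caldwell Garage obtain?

§13.1 is a sole proprietorship; is a home-based business; does not serve food to the public → Operating Certificate not required.
§13.2 sells secondhand or consigned goods; sells tobacco products → Municipal License required.
§13.3 is a home-based business (not: occupies leased commercial space) → Commercial Permit exemption does not apply.
§13.4 is a sole proprietorship; sells secondhand or consigned goods; is a home-based business → Sole Proprietor Authorization required.
§13.5 years in business 21 < 28 → Commercial Permit required.

Commercial Permit, Municipal License, Sole Proprietor Authorization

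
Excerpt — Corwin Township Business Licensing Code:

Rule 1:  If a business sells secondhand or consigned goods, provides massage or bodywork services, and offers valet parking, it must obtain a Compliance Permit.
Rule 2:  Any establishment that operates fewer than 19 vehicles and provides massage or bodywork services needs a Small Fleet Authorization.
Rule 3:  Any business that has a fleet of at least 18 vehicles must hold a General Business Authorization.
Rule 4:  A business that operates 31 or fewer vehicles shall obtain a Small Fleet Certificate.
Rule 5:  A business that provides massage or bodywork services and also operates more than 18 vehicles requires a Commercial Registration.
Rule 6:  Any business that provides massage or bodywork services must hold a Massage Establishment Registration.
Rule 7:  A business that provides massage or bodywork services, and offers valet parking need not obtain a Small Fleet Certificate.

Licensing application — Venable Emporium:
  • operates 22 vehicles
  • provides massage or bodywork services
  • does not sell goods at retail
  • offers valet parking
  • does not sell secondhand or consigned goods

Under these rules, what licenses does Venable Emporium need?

Commercial Registration, General Business Authorization, Massage Establishment Registration

Rule 1: does not sell secondhand or consigned goods; provides massage or bodywork services; offers valet parking → Compliance Permit not required.
Rule 2: vehicles 22 ≥ 19; provides massage or bodywork services → Small Fleet Authorization not required.
Rule 3: vehicles 22 ≥ 18 → General Business Authorization required.
Rule 4: vehicles 22 ≤ 31 → Small Fleet Certificate required.
Rule 5: provides massage or bodywork services; vehicles 22 > 18 → Commercial Registration required.
Rule 6: provides massage or bodywork services → Massage Establishment Registration required.
Rule 7: provides massage or bodywork services; offers valet parking → exempt from Small Fleet Certificate.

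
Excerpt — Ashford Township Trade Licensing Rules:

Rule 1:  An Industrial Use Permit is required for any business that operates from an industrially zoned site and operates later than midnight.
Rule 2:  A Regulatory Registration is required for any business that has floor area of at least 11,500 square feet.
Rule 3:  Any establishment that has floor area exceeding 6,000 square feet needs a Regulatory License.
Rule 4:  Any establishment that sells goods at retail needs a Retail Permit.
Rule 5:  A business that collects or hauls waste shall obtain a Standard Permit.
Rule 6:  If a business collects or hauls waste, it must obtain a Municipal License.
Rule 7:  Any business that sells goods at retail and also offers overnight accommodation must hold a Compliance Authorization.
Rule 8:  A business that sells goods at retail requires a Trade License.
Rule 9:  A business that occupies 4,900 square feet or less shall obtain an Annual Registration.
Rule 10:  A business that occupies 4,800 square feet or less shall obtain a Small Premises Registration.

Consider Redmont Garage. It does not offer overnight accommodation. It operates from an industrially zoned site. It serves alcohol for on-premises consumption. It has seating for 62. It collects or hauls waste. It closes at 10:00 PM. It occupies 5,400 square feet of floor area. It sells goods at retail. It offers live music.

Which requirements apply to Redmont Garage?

Municipal License, Retail Permit, Standard Permit, Trade License

Rule 1: operates from an industrially zoned site; closes 10:00 PM, at/before midnight → Industrial Use Permit not required.
Rule 2: floor area 5,400 square feet < 11,500 square feet → Regulatory Registration not required.
Rule 3: floor area 5,400 square feet ≤ 6,000 square feet → Regulatory License not required.
Rule 4: sells goods at retail → Retail Permit required.
Rule 5: collects or hauls waste → Standard Permit required.
Rule 6: collects or hauls waste → Municipal License required.
Rule 7: sells goods at retail; does not offer overnight accommodation → Compliance Authorization not required.
Rule 8: sells goods at retail → Trade License required.
Rule 9: floor area 5,400 square feet > 4,900 square feet → Annual Registration not required.
Rule 10: floor area 5,400 square feet > 4,800 square feet → Small Premises Registration not required.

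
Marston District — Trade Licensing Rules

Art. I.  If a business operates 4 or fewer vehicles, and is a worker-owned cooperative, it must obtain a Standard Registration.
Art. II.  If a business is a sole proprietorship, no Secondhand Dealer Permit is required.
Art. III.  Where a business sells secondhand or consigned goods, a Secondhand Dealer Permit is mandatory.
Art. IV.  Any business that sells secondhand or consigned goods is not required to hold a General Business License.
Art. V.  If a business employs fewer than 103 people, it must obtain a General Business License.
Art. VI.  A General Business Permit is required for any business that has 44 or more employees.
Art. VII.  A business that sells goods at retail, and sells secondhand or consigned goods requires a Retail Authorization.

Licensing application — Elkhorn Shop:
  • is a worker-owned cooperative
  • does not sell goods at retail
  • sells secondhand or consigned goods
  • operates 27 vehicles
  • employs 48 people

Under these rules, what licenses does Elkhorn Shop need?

Art. I. vehicles 27 > 4; is a worker-owned cooperative → Standard Registration not required.
Art. II. is a worker-owned cooperative (not: is a sole proprietorship) → Secondhand Dealer Permit exemption does not apply.
Art. III. sells secondhand or consigned goods → Secondhand Dealer Permit required.
Art. IV. sells secondhand or consigned goods → exempt from General Business License.
Art. V. employees 48 < 103 → General Business License required.
Art. VI. employees 48 ≥ 44 → General Business Permit required.
Art. VII. does not sell goods at retail; sells secondhand or consigned goods → Retail Authorization not required.

General Business Permit, Secondhand Dealer Permit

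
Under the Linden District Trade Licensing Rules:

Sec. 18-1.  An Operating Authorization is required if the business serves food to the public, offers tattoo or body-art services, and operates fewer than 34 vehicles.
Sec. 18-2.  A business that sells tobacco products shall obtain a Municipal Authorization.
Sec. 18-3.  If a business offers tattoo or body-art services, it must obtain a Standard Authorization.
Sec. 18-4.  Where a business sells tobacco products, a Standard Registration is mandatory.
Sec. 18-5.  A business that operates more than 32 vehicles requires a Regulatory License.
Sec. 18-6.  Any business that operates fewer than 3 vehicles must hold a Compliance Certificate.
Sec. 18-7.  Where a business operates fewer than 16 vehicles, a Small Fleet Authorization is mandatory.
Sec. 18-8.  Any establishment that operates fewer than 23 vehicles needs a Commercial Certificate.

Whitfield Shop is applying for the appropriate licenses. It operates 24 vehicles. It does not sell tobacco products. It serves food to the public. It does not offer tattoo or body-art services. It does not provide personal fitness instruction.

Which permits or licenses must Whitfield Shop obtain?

Sec. 18-1. serves food to the public; does not offer tattoo or body-art services; vehicles 24 < 34 → Operating Authorization not required.
Sec. 18-2. does not sell tobacco products → Municipal Authorization not required.
Sec. 18-3. does not offer tattoo or body-art services → Standard Authorization not required.
Sec. 18-4. does not sell tobacco products → Standard Registration not required.
Sec. 18-5. vehicles 24 ≤ 32 → Regulatory License not required.
Sec. 18-6. vehicles 24 ≥ 3 → Compliance Certificate not required.
Sec. 18-7. vehicles 24 ≥ 16 → Small Fleet Authorization not required.
Sec. 18-8. vehicles 24 ≥ 23 → Commercial Certificate not required.

None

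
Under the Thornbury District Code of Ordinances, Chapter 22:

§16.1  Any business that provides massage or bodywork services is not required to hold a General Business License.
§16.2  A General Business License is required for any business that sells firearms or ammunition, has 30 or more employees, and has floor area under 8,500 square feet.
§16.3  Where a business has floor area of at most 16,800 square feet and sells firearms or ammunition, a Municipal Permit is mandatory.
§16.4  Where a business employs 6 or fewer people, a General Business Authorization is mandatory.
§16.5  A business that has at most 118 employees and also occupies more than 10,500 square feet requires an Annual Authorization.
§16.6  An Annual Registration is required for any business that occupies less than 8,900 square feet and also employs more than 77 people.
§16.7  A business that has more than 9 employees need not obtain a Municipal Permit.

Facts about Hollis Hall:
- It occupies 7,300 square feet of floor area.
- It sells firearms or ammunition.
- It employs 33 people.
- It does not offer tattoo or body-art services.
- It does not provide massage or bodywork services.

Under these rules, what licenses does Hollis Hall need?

General Business License

§16.1 does not provide massage or bodywork services → General Business License exemption does not apply.
§16.2 sells firearms or ammunition; employees 33 ≥ 30; floor area 7,300 square feet < 8,500 square feet → General Business License required.
§16.3 floor area 7,300 square feet ≤ 16,800 square feet; sells firearms or ammunition → Municipal Permit required.
§16.4 employees 33 > 6 → General Business Authorization not required.
§16.5 employees 33 ≤ 118; floor area 7,300 square feet ≤ 10,500 square feet → Annual Authorization not required.
§16.6 floor area 7,300 square feet < 8,900 square feet; employees 33 ≤ 77 → Annual Registration not required.
§16.7 employees 33 > 9 → exempt from Municipal Permit.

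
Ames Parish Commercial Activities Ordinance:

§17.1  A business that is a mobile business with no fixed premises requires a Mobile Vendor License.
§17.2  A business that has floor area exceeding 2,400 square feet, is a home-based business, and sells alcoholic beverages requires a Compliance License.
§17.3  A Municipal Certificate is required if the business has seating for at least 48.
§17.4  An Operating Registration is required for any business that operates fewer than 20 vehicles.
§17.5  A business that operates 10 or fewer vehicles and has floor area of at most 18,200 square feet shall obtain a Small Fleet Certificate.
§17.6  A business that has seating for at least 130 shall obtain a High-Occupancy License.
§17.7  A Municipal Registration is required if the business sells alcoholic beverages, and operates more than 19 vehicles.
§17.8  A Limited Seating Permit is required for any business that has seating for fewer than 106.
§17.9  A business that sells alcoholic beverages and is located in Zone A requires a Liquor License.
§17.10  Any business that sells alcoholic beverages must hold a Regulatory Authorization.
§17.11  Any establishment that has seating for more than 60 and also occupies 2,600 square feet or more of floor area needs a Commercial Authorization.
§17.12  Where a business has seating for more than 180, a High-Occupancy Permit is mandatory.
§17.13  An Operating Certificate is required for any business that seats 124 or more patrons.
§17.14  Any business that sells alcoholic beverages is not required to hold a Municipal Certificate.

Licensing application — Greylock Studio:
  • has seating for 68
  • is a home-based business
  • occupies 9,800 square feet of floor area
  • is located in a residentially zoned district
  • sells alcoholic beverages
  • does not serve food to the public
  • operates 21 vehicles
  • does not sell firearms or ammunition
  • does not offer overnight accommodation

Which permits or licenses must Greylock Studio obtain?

§17.1 is a home-based business (not: is a mobile business with no fixed premises) → Mobile Vendor License not required.
§17.2 floor area 9,800 square feet > 2,400 square feet; is a home-based business; sells alcoholic beverages → Compliance License required.
§17.3 seating 68 ≥ 48 → Municipal Certificate required.
§17.4 vehicles 21 ≥ 20 → Operating Registration not required.
§17.5 vehicles 21 > 10; floor area 9,800 square feet ≤ 18,200 square feet → Small Fleet Certificate not required.
§17.6 seating 68 < 130 → High-Occupancy License not required.
§17.7 sells alcoholic beverages; vehicles 21 > 19 → Municipal Registration required.
§17.8 seating 68 < 106 → Limited Seating Permit required.
§17.9 sells alcoholic beverages; is located in a residentially zoned district (not: is located in Zone A) → Liquor License not required.
§17.10 sells alcoholic beverages → Regulatory Authorization required.
§17.11 seating 68 > 60; floor area 9,800 square feet ≥ 2,600 square feet → Commercial Authorization required.
§17.12 seating 68 ≤ 180 → High-Occupancy Permit not required.
§17.13 seating 68 < 124 → Operating Certificate not required.
§17.14 sells alcoholic beverages → exempt from Municipal Certificate.

Commercial Authorization, Compliance License, Limited Seating Permit, Municipal Registration, Regulatory Authorization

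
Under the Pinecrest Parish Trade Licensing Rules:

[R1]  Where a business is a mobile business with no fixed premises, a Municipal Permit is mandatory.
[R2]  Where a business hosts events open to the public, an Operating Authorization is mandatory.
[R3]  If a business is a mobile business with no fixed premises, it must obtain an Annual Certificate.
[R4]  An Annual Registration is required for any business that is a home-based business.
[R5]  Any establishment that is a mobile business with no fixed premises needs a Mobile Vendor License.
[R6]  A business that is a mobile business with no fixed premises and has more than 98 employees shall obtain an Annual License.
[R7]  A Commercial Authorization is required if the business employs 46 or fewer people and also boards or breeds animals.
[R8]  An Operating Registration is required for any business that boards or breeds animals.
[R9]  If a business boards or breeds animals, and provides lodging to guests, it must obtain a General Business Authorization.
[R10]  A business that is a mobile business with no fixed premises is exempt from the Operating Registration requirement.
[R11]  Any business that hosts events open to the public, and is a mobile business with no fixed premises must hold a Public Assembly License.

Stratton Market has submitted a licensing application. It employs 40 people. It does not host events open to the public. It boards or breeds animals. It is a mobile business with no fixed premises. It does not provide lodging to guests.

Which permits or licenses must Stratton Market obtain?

Annual Certificate, Commercial Authorization, Mobile Vendor License, Municipal Permit

[R1] is a mobile business with no fixed premises → Municipal Permit required.
[R2] does not host events open to the public → Operating Authorization not required.
[R3] is a mobile business with no fixed premises → Annual Certificate required.
[R4] is a mobile business with no fixed premises (not: is a home-based business) → Annual Registration not required.
[R5] is a mobile business with no fixed premises → Mobile Vendor License required.
[R6] is a mobile business with no fixed premises; employees 40 ≤ 98 → Annual License not required.
[R7] employees 40 ≤ 46; boards or breeds animals → Commercial Authorization required.
[R8] boards or breeds animals → Operating Registration required.
[R9] boards or breeds animals; does not provide lodging to guests → General Business Authorization not required.
[R10] is a mobile business with no fixed premises → exempt from Operating Registration.
[R11] does not host events open to the public; is a mobile business with no fixed premises → Public Assembly License not required.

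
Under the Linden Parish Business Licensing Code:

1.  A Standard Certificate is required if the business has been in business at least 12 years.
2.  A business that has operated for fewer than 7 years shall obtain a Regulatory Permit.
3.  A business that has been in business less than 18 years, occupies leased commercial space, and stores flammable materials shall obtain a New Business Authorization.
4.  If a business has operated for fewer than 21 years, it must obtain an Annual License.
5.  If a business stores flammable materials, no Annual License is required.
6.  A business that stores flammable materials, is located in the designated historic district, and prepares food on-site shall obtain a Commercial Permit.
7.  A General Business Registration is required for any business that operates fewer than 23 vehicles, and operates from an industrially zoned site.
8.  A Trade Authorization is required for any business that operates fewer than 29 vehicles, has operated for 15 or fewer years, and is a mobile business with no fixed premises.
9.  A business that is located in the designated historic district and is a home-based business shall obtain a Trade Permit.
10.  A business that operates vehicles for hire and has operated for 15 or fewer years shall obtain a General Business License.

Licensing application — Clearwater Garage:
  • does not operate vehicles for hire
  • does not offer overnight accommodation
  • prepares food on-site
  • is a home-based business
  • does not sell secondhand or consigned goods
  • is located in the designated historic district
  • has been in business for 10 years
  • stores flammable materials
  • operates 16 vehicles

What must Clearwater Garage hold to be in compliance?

1. years in business 10 < 12 → Standard Certificate not required.
2. years in business 10 ≥ 7 → Regulatory Permit not required.
3. years in business 10 < 18; is a home-based business (not: occupies leased commercial space); stores flammable materials → New Business Authorization not required.
4. years in business 10 < 21 → Annual License required.
5. stores flammable materials → exempt from Annual License.
6. stores flammable materials; is located in the designated historic district; prepares food on-site → Commercial Permit required.
7. vehicles 16 < 23; is a home-based business (not: operates from an industrially zoned site) → General Business Registration not required.
8. vehicles 16 < 29; years in business 10 ≤ 15; is a home-based business (not: is a mobile business with no fixed premises) → Trade Authorization not required.
9. is located in the designated historic district; is a home-based business → Trade Permit required.
10. does not operate vehicles for hire; years in business 10 ≤ 15 → General Business License not required.

Commercial Permit, Trade Permit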